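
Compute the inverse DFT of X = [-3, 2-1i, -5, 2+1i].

x[n] = (1/4) Σ(k=0 to 3) X[k] · e^(2πikn/4)

Computing each x[n]:
x[0] = -1
x[1] = 1
x[2] = -3
x[3] = 0

x = [-1, 1, -3, 0]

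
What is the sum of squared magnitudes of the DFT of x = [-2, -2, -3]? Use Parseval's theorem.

Parseval: Σ|x[n]|² = (1/N)Σ|X[k]|², so Σ|X[k]|² = N·Σ|x[n]|² = 3·17.0000

Σ|X[k]|² = N·Σ|x[n]|² = 3·17.0000 = 51.0000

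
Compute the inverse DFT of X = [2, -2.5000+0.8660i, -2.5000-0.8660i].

x[n] = (1/3) Σ(k=0 to 2) X[k] · e^(2πikn/3)

Computing each x[n]:
x[0] = -1
x[1] = 1
x[2] = 2

x = [-1, 1, 2]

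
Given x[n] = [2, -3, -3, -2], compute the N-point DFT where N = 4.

X[k] = Σ(n=0 to 3) x[n] · ω_4^(nk)
where ω_4 = e^(-2πi/4)

Computing each X[k]:
X[0] = -6
X[1] = 5+1i
X[2] = 4
X[3] = 5-1i

X = [-6, 5+1i, 4, 5-1i]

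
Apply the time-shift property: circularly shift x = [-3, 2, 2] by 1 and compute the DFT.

Time shift by 1: X_shifted[k] = ω_3^(1k) · X[k]
Shifted x = [2, -3, 2]

DFT(x[n-1]) = [1, 2.5000+4.3301i, 2.5000-4.3301i]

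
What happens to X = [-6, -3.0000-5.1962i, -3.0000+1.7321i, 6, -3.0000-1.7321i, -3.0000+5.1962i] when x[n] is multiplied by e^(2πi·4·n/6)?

Modulation property: DFT(ω_6^(-4n)·x[n]) = X[(k-4) mod 6], so circularly shift X by 4 positions.

X[k-4] = [-3.0000+1.7321i, 6, -3.0000-1.7321i, -3.0000+5.1962i, -6, -3.0000-5.1962i]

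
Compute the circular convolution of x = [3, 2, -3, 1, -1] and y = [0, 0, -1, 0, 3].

(x ⊛ y)[n] = Σ(m=0 to 4) x[m] · y[(n-m) mod 5]

Computing each output sample:
(x ⊛ y)[0] = 5
(x ⊛ y)[1] = -8
(x ⊛ y)[2] = 0
(x ⊛ y)[3] = -5
(x ⊛ y)[4] = 12

x ⊛ y = [5, -8, 0, -5, 12]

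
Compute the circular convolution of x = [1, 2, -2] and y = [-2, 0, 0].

(x ⊛ y)[n] = Σ(m=0 to 2) x[m] · y[(n-m) mod 3]

Computing each output sample:
(x ⊛ y)[0] = -2
(x ⊛ y)[1] = -4
(x ⊛ y)[2] = 4

x ⊛ y = [-2, -4, 4]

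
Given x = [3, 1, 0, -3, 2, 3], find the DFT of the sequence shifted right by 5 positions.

Time shift by 5: X_shifted[k] = ω_6^(5k) · X[k]
Shifted x = [1, 0, -3, 2, 3, 3]

DFT(x[n-5]) = [6, 0.5000+7.7942i, 1.5000-2.5981i, -4, 1.5000+2.5981i, 0.5000-7.7942i]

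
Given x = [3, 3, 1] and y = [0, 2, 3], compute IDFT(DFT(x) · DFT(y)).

(x ⊛ y)[n] = Σ(m=0 to 2) x[m] · y[(n-m) mod 3]

Computing each output sample:
(x ⊛ y)[0] = 11
(x ⊛ y)[1] = 9
(x ⊛ y)[2] = 15

x ⊛ y = [11, 9, 15]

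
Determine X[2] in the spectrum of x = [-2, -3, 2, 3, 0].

X[2] = Σ(n=0 to 4) x[n] · ω_5^(2n) where ω_5 = e^(-2πi/5)
= (-2)·ω_5^0 + (-3)·ω_5^2 + (2)·ω_5^4 + (3)·ω_5^6 + (0)·ω_5^8

X[2] = 1.9721+0.8123i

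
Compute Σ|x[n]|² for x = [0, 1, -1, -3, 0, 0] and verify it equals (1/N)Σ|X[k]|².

Time domain:
Σ|x[n]|² = |0|² + |1|² + |-1|² + |-3|² + |0|² + |0|² = 11.0000

Frequency domain:
(1/6)Σ|X[k]|² = (1/6)(|-3|² + |4|² + |-3.0000-1.7321i|² + |1|² + |-3.0000+1.7321i|² + |4|²) = (1/6)·66.0000 = 11.0000

Both sides agree, confirming Parseval's theorem.

Σ|x[n]|² = (1/N)Σ|X[k]|² = 11.0000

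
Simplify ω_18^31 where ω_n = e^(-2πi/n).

Since ω_18^18 = 1, powers reduce modulo 18.
31 mod 18 = 13
So ω_18^31 = ω_18^13 = e^(-2πi·13/18)

ω_18^31 = ω_18^13 = -0.1736+0.9848i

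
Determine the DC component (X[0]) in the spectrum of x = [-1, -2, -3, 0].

X[0] = Σ(n=0 to 3) x[n] · ω_4^0 = Σ x[n]
= (-1) + (-2) + (-3) + (0)

X[0] = -6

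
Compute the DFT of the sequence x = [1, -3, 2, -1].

X[k] = Σ(n=0 to 3) x[n] · ω_4^(nk)
where ω_4 = e^(-2πi/4)

Computing each X[k]:
X[0] = -1
X[1] = -1+2i
X[2] = 7
X[3] = -1-2i

X = [-1, -1+2i, 7, -1-2i]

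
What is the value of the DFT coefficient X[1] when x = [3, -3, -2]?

X[1] = Σ(n=0 to 2) x[n] · ω_3^(1n) where ω_3 = e^(-2πi/3)
= (3)·ω_3^0 + (-3)·ω_3^1 + (-2)·ω_3^2

X[1] = 5.5000+0.8660i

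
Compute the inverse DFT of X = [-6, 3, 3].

x[n] = (1/3) Σ(k=0 to 2) X[k] · e^(2πikn/3)

Computing each x[n]:
x[0] = 0
x[1] = -3
x[2] = -3

x = [0, -3, -3]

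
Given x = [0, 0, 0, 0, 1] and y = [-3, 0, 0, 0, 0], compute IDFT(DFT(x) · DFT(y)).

(x ⊛ y)[n] = Σ(m=0 to 4) x[m] · y[(n-m) mod 5]

Computing each output sample:
(x ⊛ y)[0] = 0
(x ⊛ y)[1] = 0
(x ⊛ y)[2] = 0
(x ⊛ y)[3] = 0
(x ⊛ y)[4] = -3

x ⊛ y = [0, 0, 0, 0, -3]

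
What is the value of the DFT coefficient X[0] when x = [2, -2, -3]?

X[0] = Σ(n=0 to 2) x[n] · ω_3^0 = Σ x[n]
= (2) + (-2) + (-3)

X[0] = -3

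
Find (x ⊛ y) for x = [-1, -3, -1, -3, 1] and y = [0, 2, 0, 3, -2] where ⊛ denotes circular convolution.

(x ⊛ y)[n] = Σ(m=0 to 4) x[m] · y[(n-m) mod 5]

Computing each output sample:
(x ⊛ y)[0] = 5
(x ⊛ y)[1] = -9
(x ⊛ y)[2] = 3
(x ⊛ y)[3] = -7
(x ⊛ y)[4] = -13

x ⊛ y = [5, -9, 3, -7, -13]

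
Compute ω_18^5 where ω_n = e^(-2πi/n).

ω_18^5 = e^(-2πi·5/18)
= cos(-2π·5/18) + i·sin(-2π·5/18)
= cos(-10π/18) + i·sin(-10π/18)

ω_18^5 = cos(-10π/18) + i·sin(-10π/18) = -0.1736-0.9848i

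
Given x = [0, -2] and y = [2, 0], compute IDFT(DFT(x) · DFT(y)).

(x ⊛ y)[n] = Σ(m=0 to 1) x[m] · y[(n-m) mod 2]

Computing each output sample:
(x ⊛ y)[0] = 0
(x ⊛ y)[1] = -4

x ⊛ y = [0, -4]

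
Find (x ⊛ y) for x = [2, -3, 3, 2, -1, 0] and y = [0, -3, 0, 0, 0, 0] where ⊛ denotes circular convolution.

(x ⊛ y)[n] = Σ(m=0 to 5) x[m] · y[(n-m) mod 6]

Computing each output sample:
(x ⊛ y)[0] = 0
(x ⊛ y)[1] = -6
(x ⊛ y)[2] = 9
(x ⊛ y)[3] = -9
(x ⊛ y)[4] = -6
(x ⊛ y)[5] = 3

x ⊛ y = [0, -6, 9, -9, -6, 3]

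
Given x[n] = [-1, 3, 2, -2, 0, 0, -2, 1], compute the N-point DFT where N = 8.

X[k] = Σ(n=0 to 7) x[n] · ω_8^(nk)
where ω_8 = e^(-2πi/8)

Computing each X[k]:
X[0] = 1
X[1] = 3.2426-4.0000i
X[2] = -1-4i
X[3] = -5.2426+4.0000i
X[4] = -3
X[5] = -5.2426-4.0000i
X[6] = -1+4i
X[7] = 3.2426+4.0000i

X = [1, 3.2426-4.0000i, -1-4i, -5.2426+4.0000i, -3, -5.2426-4.0000i, -1+4i, 3.2426+4.0000i]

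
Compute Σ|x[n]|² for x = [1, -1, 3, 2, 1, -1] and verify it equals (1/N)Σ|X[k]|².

Time domain:
Σ|x[n]|² = |1|² + |-1|² + |3|² + |2|² + |1|² + |-1|² = 17.0000

Frequency domain:
(1/6)Σ|X[k]|² = (1/6)(|5|² + |-4.0000-1.7321i|² + |2.0000+1.7321i|² + |5|² + |2.0000-1.7321i|² + |-4.0000+1.7321i|²) = (1/6)·102.0000 = 17.0000

Both sides agree, confirming Parseval's theorem.

Σ|x[n]|² = (1/N)Σ|X[k]|² = 17.0000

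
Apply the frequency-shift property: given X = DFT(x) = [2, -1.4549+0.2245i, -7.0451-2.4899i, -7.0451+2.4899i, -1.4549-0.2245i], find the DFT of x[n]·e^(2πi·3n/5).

Modulation property: DFT(ω_5^(-3n)·x[n]) = X[(k-3) mod 5], so circularly shift X by 3 positions.

X[k-3] = [-7.0451-2.4899i, -7.0451+2.4899i, -1.4549-0.2245i, 2, -1.4549+0.2245i]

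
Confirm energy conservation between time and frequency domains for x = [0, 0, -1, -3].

Time domain:
Σ|x[n]|² = |0|² + |0|² + |-1|² + |-3|² = 10.0000

Frequency domain:
(1/4)Σ|X[k]|² = (1/4)(|-4|² + |1-3i|² + |2|² + |1+3i|²) = (1/4)·40.0000 = 10.0000

Both sides agree, confirming Parseval's theorem.

Σ|x[n]|² = (1/N)Σ|X[k]|² = 10.0000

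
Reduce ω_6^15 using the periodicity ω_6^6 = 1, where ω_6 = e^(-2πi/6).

Since ω_6^6 = 1, powers reduce modulo 6.
15 mod 6 = 3
So ω_6^15 = ω_6^3 = e^(-2πi·3/6)

ω_6^15 = ω_6^3 = -1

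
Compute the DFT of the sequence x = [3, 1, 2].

X[k] = Σ(n=0 to 2) x[n] · ω_3^(nk)
where ω_3 = e^(-2πi/3)

Computing each X[k]:
X[0] = 6
X[1] = 1.5000+0.8660i
X[2] = 1.5000-0.8660i

X = [6, 1.5000+0.8660i, 1.5000-0.8660i]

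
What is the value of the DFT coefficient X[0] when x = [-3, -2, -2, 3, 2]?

X[0] = Σ(n=0 to 4) x[n] · ω_5^0 = Σ x[n]
= (-3) + (-2) + (-2) + (3) + (2)

X[0] = -2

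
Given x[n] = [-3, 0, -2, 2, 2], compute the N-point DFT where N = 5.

X[k] = Σ(n=0 to 4) x[n] · ω_5^(nk)
where ω_5 = e^(-2πi/5)

Computing each X[k]:
X[0] = -1
X[1] = -2.3820+4.2533i
X[2] = -4.6180-2.6287i
X[3] = -4.6180+2.6287i
X[4] = -2.3820-4.2533i

X = [-1, -2.3820+4.2533i, -4.6180-2.6287i, -4.6180+2.6287i, -2.3820-4.2533i]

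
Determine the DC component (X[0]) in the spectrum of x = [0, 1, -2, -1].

X[0] = Σ(n=0 to 3) x[n] · ω_4^0 = Σ x[n]
= (0) + (1) + (-2) + (-1)

X[0] = -2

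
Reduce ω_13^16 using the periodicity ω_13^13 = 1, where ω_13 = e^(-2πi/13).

Since ω_13^13 = 1, powers reduce modulo 13.
16 mod 13 = 3
So ω_13^16 = ω_13^3 = e^(-2πi·3/13)

ω_13^16 = ω_13^3 = 0.1205-0.9927i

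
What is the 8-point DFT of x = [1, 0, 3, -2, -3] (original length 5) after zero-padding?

Original 5-point DFT: [-1, -0.7361-5.7921i, 3.7361+2.9919i, 3.7361-2.9919i, -0.7361+5.7921i]
Zero-padded 8-point DFT provides frequency interpolation.

DFT_8([x, 0, ...]) = [-1, 5.4142-1.5858i, -5-2i, 2.5858+4.4142i, 3, 2.5858-4.4142i, -5+2i, 5.4142+1.5858i]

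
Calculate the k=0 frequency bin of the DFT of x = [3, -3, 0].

X[0] = Σ(n=0 to 2) x[n] · ω_3^0 = Σ x[n]
= (3) + (-3) + (0)

X[0] = 0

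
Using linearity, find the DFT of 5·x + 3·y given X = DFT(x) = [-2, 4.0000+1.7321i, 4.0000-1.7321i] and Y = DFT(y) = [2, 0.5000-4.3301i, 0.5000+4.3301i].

By linearity: DFT(5x + 3y) = 5·DFT(x) + 3·DFT(y)
= 5·[-2, 4.0000+1.7321i, 4.0000-1.7321i] + 3·[2, 0.5000-4.3301i, 0.5000+4.3301i]

Computing element-wise:
Z[0] = 5·(-2) + 3·(2) = -4
Z[1] = 5·(4.0000+1.7321i) + 3·(0.5000-4.3301i) = 21.5000-4.3298i
Z[2] = 5·(4.0000-1.7321i) + 3·(0.5000+4.3301i) = 21.5000+4.3298i

DFT(5x + 3y) = 5·X + 3·Y = [-4, 21.5000-4.3298i, 21.5000+4.3298i]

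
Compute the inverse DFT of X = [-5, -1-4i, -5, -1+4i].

x[n] = (1/4) Σ(k=0 to 3) X[k] · e^(2πikn/4)

Computing each x[n]:
x[0] = -3
x[1] = 2
x[2] = -2
x[3] = -2

x = [-3, 2, -2, -2]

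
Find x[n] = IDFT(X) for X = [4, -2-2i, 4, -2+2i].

x[n] = (1/4) Σ(k=0 to 3) X[k] · e^(2πikn/4)

Computing each x[n]:
x[0] = 1
x[1] = 1
x[2] = 3
x[3] = -1

x = [1, 1, 3, -1]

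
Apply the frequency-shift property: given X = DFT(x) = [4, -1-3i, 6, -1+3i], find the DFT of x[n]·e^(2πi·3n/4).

Modulation property: DFT(ω_4^(-3n)·x[n]) = X[(k-3) mod 4], so circularly shift X by 3 positions.

X[k-3] = [-1-3i, 6, -1+3i, 4]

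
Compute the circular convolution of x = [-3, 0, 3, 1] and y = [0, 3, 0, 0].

(x ⊛ y)[n] = Σ(m=0 to 3) x[m] · y[(n-m) mod 4]

Computing each output sample:
(x ⊛ y)[0] = 3
(x ⊛ y)[1] = -9
(x ⊛ y)[2] = 0
(x ⊛ y)[3] = 9

x ⊛ y = [3, -9, 0, 9]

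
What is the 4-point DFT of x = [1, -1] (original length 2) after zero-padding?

Original 2-point DFT: [0, 2]
Zero-padded 4-point DFT provides frequency interpolation.

DFT_4([x, 0, ...]) = [0, 1+1i, 2, 1-1i]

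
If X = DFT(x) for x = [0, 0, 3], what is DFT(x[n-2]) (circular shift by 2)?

Time shift by 2: X_shifted[k] = ω_3^(2k) · X[k]
Shifted x = [0, 3, 0]

DFT(x[n-2]) = [3, -1.5000-2.5981i, -1.5000+2.5981i]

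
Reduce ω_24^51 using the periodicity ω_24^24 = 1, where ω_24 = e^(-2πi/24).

Since ω_24^24 = 1, powers reduce modulo 24.
51 mod 24 = 3
So ω_24^51 = ω_24^3 = e^(-2πi·3/24)

ω_24^51 = ω_24^3 = 0.7071-0.7071i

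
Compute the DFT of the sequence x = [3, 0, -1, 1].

X[k] = Σ(n=0 to 3) x[n] · ω_4^(nk)
where ω_4 = e^(-2πi/4)

Computing each X[k]:
X[0] = 3
X[1] = 4+1i
X[2] = 1
X[3] = 4-1i

X = [3, 4+1i, 1, 4-1i]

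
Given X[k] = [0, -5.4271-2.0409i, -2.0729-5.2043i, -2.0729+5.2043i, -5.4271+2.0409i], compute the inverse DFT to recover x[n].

x[n] = (1/5) Σ(k=0 to 4) X[k] · e^(2πikn/5)

Computing each x[n]:
x[0] = -3
x[1] = 2
x[2] = 0
x[3] = 3
x[4] = -2

x = [-3, 2, 0, 3, -2]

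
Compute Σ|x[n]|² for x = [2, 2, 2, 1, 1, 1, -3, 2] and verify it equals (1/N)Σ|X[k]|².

Time domain:
Σ|x[n]|² = |2|² + |2|² + |2|² + |1|² + |1|² + |1|² + |-3|² + |2|² = 28.0000

Frequency domain:
(1/8)Σ|X[k]|² = (1/8)(|8|² + |2.4142-5.0000i|² + |4|² + |-0.4142+5.0000i|² + |-4|² + |-0.4142-5.0000i|² + |4|² + |2.4142+5.0000i|²) = (1/8)·224.0000 = 28.0000

Both sides agree, confirming Parseval's theorem.

Σ|x[n]|² = (1/N)Σ|X[k]|² = 28.0000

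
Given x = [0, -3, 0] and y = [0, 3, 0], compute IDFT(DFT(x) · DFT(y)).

(x ⊛ y)[n] = Σ(m=0 to 2) x[m] · y[(n-m) mod 3]

Computing each output sample:
(x ⊛ y)[0] = 0
(x ⊛ y)[1] = 0
(x ⊛ y)[2] = -9

x ⊛ y = [0, 0, -9]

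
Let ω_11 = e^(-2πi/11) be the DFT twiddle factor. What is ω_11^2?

ω_11^2 = e^(-2πi·2/11)
= cos(-2π·2/11) + i·sin(-2π·2/11)
= cos(-4π/11) + i·sin(-4π/11)

ω_11^2 = cos(-4π/11) + i·sin(-4π/11) = 0.4154-0.9096i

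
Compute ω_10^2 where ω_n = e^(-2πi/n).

ω_10^2 = e^(-2πi·2/10)
= cos(-2π·2/10) + i·sin(-2π·2/10)
= cos(-4π/10) + i·sin(-4π/10)

ω_10^2 = cos(-4π/10) + i·sin(-4π/10) = 0.3090-0.9511i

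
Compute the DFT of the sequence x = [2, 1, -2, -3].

X[k] = Σ(n=0 to 3) x[n] · ω_4^(nk)
where ω_4 = e^(-2πi/4)

Computing each X[k]:
X[0] = -2
X[1] = 4-4i
X[2] = 2
X[3] = 4+4i

X = [-2, 4-4i, 2, 4+4i]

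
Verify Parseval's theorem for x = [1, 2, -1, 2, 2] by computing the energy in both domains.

Time domain:
Σ|x[n]|² = |1|² + |2|² + |-1|² + |2|² + |2|² = 14.0000

Frequency domain:
(1/5)Σ|X[k]|² = (1/5)(|6|² + |1.4271+1.7634i|² + |-1.9271-2.8532i|² + |-1.9271+2.8532i|² + |1.4271-1.7634i|²) = (1/5)·70.0000 = 14.0000

Both sides agree, confirming Parseval's theorem.

Σ|x[n]|² = (1/N)Σ|X[k]|² = 14.0000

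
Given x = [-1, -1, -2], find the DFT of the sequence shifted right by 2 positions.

Time shift by 2: X_shifted[k] = ω_3^(2k) · X[k]
Shifted x = [-1, -2, -1]

DFT(x[n-2]) = [-4, 0.5000+0.8660i, 0.5000-0.8660i]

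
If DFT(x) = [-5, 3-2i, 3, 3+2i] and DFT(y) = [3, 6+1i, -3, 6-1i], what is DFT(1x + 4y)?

By linearity: DFT(1x + 4y) = 1·DFT(x) + 4·DFT(y)
= 1·[-5, 3-2i, 3, 3+2i] + 4·[3, 6+1i, -3, 6-1i]

Computing element-wise:
Z[0] = 1·(-5) + 4·(3) = 7
Z[1] = 1·(3-2i) + 4·(6+1i) = 27+2i
Z[2] = 1·(3) + 4·(-3) = -9
Z[3] = 1·(3+2i) + 4·(6-1i) = 27-2i

DFT(1x + 4y) = 1·X + 4·Y = [7, 27+2i, -9, 27-2i]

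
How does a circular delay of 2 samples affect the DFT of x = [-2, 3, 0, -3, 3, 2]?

Time shift by 2: X_shifted[k] = ω_6^(2k) · X[k]
Shifted x = [3, 2, -2, 3, 0, -3]

DFT(x[n-2]) = [3, 0.5000-2.5981i, 7.5000-6.0622i, -1, 7.5000+6.0622i, 0.5000+2.5981i]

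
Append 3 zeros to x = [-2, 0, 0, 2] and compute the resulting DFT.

Original 4-point DFT: [0, -2+2i, -4, -2-2i]
Zero-padded 7-point DFT provides frequency interpolation.

DFT_7([x, 0, ...]) = [0, -3.8019-0.8678i, -0.7530+1.5637i, -2.4450-1.9499i, -2.4450+1.9499i, -0.7530-1.5637i, -3.8019+0.8678i]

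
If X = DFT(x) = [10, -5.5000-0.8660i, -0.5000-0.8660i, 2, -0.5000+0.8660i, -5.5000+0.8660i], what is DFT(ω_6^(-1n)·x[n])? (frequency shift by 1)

Modulation property: DFT(ω_6^(-1n)·x[n]) = X[(k-1) mod 6], so circularly shift X by 1 positions.

X[k-1] = [-5.5000+0.8660i, 10, -5.5000-0.8660i, -0.5000-0.8660i, 2, -0.5000+0.8660i]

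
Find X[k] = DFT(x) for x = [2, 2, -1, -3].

X[k] = Σ(n=0 to 3) x[n] · ω_4^(nk)
where ω_4 = e^(-2πi/4)

Computing each X[k]:
X[0] = 0
X[1] = 3-5i
X[2] = 2
X[3] = 3+5i

X = [0, 3-5i, 2, 3+5i]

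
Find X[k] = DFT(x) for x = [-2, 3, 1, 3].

X[k] = Σ(n=0 to 3) x[n] · ω_4^(nk)
where ω_4 = e^(-2πi/4)

Computing each X[k]:
X[0] = 5
X[1] = -3
X[2] = -7
X[3] = -3

X = [5, -3, -7, -3]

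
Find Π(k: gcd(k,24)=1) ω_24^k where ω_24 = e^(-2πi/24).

The primitive 24th roots of unity are ω_24^k for k coprime to 24: k ∈ {1, 5, 7, 11, 13, 17, 19, 23}
Their product equals the constant term of the cyclotomic polynomial Φ_24(x) up to sign.
For n ≥ 3, the product of all primitive nth roots of unity is 1. (For n=1 it is 1; for n=2 it is -1.)

1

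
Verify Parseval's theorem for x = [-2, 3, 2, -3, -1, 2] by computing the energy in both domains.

Time domain:
Σ|x[n]|² = |-2|² + |3|² + |2|² + |-3|² + |-1|² + |2|² = 31.0000

Frequency domain:
(1/6)Σ|X[k]|² = (1/6)(|1|² + |3.0000-3.4641i|² + |-8.0000+1.7321i|² + |-3|² + |-8.0000-1.7321i|² + |3.0000+3.4641i|²) = (1/6)·186.0000 = 31.0000

Both sides agree, confirming Parseval's theorem.

Σ|x[n]|² = (1/N)Σ|X[k]|² = 31.0000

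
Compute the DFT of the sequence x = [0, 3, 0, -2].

X[k] = Σ(n=0 to 3) x[n] · ω_4^(nk)
where ω_4 = e^(-2πi/4)

Computing each X[k]:
X[0] = 1
X[1] = -5i
X[2] = -1
X[3] = 5i

X = [1, -5i, -1, 5i]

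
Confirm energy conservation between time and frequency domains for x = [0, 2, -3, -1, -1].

Time domain:
Σ|x[n]|² = |0|² + |2|² + |-3|² + |-1|² + |-1|² = 15.0000

Frequency domain:
(1/5)Σ|X[k]|² = (1/5)(|-3|² + |3.5451-1.6776i|² + |-2.0451-3.6655i|² + |-2.0451+3.6655i|² + |3.5451+1.6776i|²) = (1/5)·75.0000 = 15.0000

Both sides agree, confirming Parseval's theorem.

Σ|x[n]|² = (1/N)Σ|X[k]|² = 15.0000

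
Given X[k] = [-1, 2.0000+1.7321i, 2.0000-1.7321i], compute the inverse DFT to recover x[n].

x[n] = (1/3) Σ(k=0 to 2) X[k] · e^(2πikn/3)

Computing each x[n]:
x[0] = 1
x[1] = -2
x[2] = 0

x = [1, -2, 0]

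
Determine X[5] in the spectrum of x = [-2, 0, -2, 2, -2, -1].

X[5] = Σ(n=0 to 5) x[n] · ω_6^(5n) where ω_6 = e^(-2πi/6)
= (-2)·ω_6^0 + (0)·ω_6^5 + (-2)·ω_6^10 + (2)·ω_6^15 + (-2)·ω_6^20 + (-1)·ω_6^25

X[5] = -2.5000+0.8660i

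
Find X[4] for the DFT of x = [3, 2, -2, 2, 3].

X[4] = Σ(n=0 to 4) x[n] · ω_5^(4n) where ω_5 = e^(-2πi/5)
= (3)·ω_5^0 + (2)·ω_5^4 + (-2)·ω_5^8 + (2)·ω_5^12 + (3)·ω_5^16

X[4] = 4.5451-3.3022i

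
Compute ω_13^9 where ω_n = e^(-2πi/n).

ω_13^9 = e^(-2πi·9/13)
= cos(-2π·9/13) + i·sin(-2π·9/13)
= cos(-18π/13) + i·sin(-18π/13)

ω_13^9 = cos(-18π/13) + i·sin(-18π/13) = -0.3546+0.9350i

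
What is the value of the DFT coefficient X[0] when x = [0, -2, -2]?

X[0] = Σ(n=0 to 2) x[n] · ω_3^0 = Σ x[n]
= (0) + (-2) + (-2)

X[0] = -4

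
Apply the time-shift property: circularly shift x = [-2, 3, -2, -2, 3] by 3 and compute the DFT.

Time shift by 3: X_shifted[k] = ω_5^(3k) · X[k]
Shifted x = [-2, -2, 3, -2, 3]

DFT(x[n-3]) = [0, -2.5000+1.8164i, -2.5000+7.6942i, -2.5000-7.6942i, -2.5000-1.8164i]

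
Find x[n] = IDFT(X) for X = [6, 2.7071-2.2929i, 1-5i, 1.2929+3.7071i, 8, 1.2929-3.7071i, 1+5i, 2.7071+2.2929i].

x[n] = (1/8) Σ(k=0 to 7) X[k] · e^(2πikn/8)

Computing each x[n]:
x[0] = 3
x[1] = 1
x[2] = 3
x[3] = -2
x[4] = 1
x[5] = 1
x[6] = 0
x[7] = -1

x = [3, 1, 3, -2, 1, 1, 0, -1]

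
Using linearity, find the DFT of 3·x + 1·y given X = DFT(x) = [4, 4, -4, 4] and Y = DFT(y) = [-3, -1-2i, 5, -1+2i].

By linearity: DFT(3x + 1y) = 3·DFT(x) + 1·DFT(y)
= 3·[4, 4, -4, 4] + 1·[-3, -1-2i, 5, -1+2i]

Computing element-wise:
Z[0] = 3·(4) + 1·(-3) = 9
Z[1] = 3·(4) + 1·(-1-2i) = 11-2i
Z[2] = 3·(-4) + 1·(5) = -7
Z[3] = 3·(4) + 1·(-1+2i) = 11+2i

DFT(3x + 1y) = 3·X + 1·Y = [9, 11-2i, -7, 11+2i]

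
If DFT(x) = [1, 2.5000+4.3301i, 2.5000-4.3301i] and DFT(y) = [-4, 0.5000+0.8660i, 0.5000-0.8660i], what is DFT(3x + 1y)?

By linearity: DFT(3x + 1y) = 3·DFT(x) + 1·DFT(y)
= 3·[1, 2.5000+4.3301i, 2.5000-4.3301i] + 1·[-4, 0.5000+0.8660i, 0.5000-0.8660i]

Computing element-wise:
Z[0] = 3·(1) + 1·(-4) = -1
Z[1] = 3·(2.5000+4.3301i) + 1·(0.5000+0.8660i) = 8.0000+13.8563i
Z[2] = 3·(2.5000-4.3301i) + 1·(0.5000-0.8660i) = 8.0000-13.8563i

DFT(3x + 1y) = 3·X + 1·Y = [-1, 8.0000+13.8563i, 8.0000-13.8563i]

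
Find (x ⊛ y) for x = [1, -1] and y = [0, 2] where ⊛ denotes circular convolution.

(x ⊛ y)[n] = Σ(m=0 to 1) x[m] · y[(n-m) mod 2]

Computing each output sample:
(x ⊛ y)[0] = -2
(x ⊛ y)[1] = 2

x ⊛ y = [-2, 2]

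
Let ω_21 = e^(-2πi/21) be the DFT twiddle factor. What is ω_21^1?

ω_21^1 = e^(-2πi·1/21)
= cos(-2π·1/21) + i·sin(-2π·1/21)
= cos(-2π/21) + i·sin(-2π/21)

ω_21^1 = cos(-2π/21) + i·sin(-2π/21) = 0.9556-0.2948i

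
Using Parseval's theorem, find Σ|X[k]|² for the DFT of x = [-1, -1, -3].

Parseval: Σ|x[n]|² = (1/N)Σ|X[k]|², so Σ|X[k]|² = N·Σ|x[n]|² = 3·11.0000

Σ|X[k]|² = N·Σ|x[n]|² = 3·11.0000 = 33.0000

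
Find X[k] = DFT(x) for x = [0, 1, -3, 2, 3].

X[k] = Σ(n=0 to 4) x[n] · ω_5^(nk)
where ω_5 = e^(-2πi/5)

Computing each X[k]:
X[0] = 3
X[1] = 2.0451+4.8410i
X[2] = -3.5451-3.5797i
X[3] = -3.5451+3.5797i
X[4] = 2.0451-4.8410i

X = [3, 2.0451+4.8410i, -3.5451-3.5797i, -3.5451+3.5797i, 2.0451-4.8410i]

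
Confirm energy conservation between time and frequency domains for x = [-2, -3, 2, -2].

Time domain:
Σ|x[n]|² = |-2|² + |-3|² + |2|² + |-2|² = 21.0000

Frequency domain:
(1/4)Σ|X[k]|² = (1/4)(|-5|² + |-4+1i|² + |5|² + |-4-1i|²) = (1/4)·84.0000 = 21.0000

Both sides agree, confirming Parseval's theorem.

Σ|x[n]|² = (1/N)Σ|X[k]|² = 21.0000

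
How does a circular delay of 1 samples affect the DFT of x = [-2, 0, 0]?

Time shift by 1: X_shifted[k] = ω_3^(1k) · X[k]
Shifted x = [0, -2, 0]

DFT(x[n-1]) = [-2, 1.0000+1.7321i, 1.0000-1.7321i]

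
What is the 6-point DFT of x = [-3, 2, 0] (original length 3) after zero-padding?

Original 3-point DFT: [-1, -4.0000-1.7321i, -4.0000+1.7321i]
Zero-padded 6-point DFT provides frequency interpolation.

DFT_6([x, 0, ...]) = [-1, -2.0000-1.7321i, -4.0000-1.7321i, -5, -4.0000+1.7321i, -2.0000+1.7321i]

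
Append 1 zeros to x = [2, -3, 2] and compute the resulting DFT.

Original 3-point DFT: [1, 2.5000+4.3301i, 2.5000-4.3301i]
Zero-padded 4-point DFT provides frequency interpolation.

DFT_4([x, 0, ...]) = [1, 3i, 7, -3i]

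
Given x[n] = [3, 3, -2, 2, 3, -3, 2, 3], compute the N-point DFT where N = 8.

X[k] = Σ(n=0 to 7) x[n] · ω_8^(nk)
where ω_8 = e^(-2πi/8)

Computing each X[k]:
X[0] = 11
X[1] = 4.9497+0.4645i
X[2] = 6+5i
X[3] = -4.9497-7.5355i
X[4] = 1
X[5] = -4.9497+7.5355i
X[6] = 6-5i
X[7] = 4.9497-0.4645i

X = [11, 4.9497+0.4645i, 6+5i, -4.9497-7.5355i, 1, -4.9497+7.5355i, 6-5i, 4.9497-0.4645i]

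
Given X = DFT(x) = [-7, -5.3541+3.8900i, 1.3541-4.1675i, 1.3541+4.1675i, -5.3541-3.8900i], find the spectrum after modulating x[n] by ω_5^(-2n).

Modulation property: DFT(ω_5^(-2n)·x[n]) = X[(k-2) mod 5], so circularly shift X by 2 positions.

X[k-2] = [1.3541+4.1675i, -5.3541-3.8900i, -7, -5.3541+3.8900i, 1.3541-4.1675i]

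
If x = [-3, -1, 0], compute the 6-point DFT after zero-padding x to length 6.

Original 3-point DFT: [-4, -2.5000+0.8660i, -2.5000-0.8660i]
Zero-padded 6-point DFT provides frequency interpolation.

DFT_6([x, 0, ...]) = [-4, -3.5000+0.8660i, -2.5000+0.8660i, -2, -2.5000-0.8660i, -3.5000-0.8660i]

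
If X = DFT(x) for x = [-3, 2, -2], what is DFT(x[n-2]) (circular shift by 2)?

Time shift by 2: X_shifted[k] = ω_3^(2k) · X[k]
Shifted x = [2, -2, -3]

DFT(x[n-2]) = [-3, 4.5000-0.8660i, 4.5000+0.8660i]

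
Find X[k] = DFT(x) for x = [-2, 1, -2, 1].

X[k] = Σ(n=0 to 3) x[n] · ω_4^(nk)
where ω_4 = e^(-2πi/4)

Computing each X[k]:
X[0] = -2
X[1] = 0
X[2] = -6
X[3] = 0

X = [-2, 0, -6, 0]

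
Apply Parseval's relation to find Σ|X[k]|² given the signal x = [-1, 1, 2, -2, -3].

Parseval: Σ|x[n]|² = (1/N)Σ|X[k]|², so Σ|X[k]|² = N·Σ|x[n]|² = 5·19.0000

Σ|X[k]|² = N·Σ|x[n]|² = 5·19.0000 = 95.0000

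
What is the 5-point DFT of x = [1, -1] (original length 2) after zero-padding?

Original 2-point DFT: [0, 2]
Zero-padded 5-point DFT provides frequency interpolation.

DFT_5([x, 0, ...]) = [0, 0.6910+0.9511i, 1.8090+0.5878i, 1.8090-0.5878i, 0.6910-0.9511i]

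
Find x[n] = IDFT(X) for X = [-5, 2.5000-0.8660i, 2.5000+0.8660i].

x[n] = (1/3) Σ(k=0 to 2) X[k] · e^(2πikn/3)

Computing each x[n]:
x[0] = 0
x[1] = -2
x[2] = -3

x = [0, -2, -3]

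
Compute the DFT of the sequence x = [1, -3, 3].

X[k] = Σ(n=0 to 2) x[n] · ω_3^(nk)
where ω_3 = e^(-2πi/3)

Computing each X[k]:
X[0] = 1
X[1] = 1.0000+5.1962i
X[2] = 1.0000-5.1962i

X = [1, 1.0000+5.1962i, 1.0000-5.1962i]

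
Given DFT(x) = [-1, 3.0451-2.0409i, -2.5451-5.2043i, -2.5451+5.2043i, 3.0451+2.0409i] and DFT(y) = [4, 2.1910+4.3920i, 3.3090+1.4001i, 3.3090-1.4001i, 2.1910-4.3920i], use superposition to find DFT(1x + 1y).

By linearity: DFT(1x + 1y) = 1·DFT(x) + 1·DFT(y)
= 1·[-1, 3.0451-2.0409i, -2.5451-5.2043i, -2.5451+5.2043i, 3.0451+2.0409i] + 1·[4, 2.1910+4.3920i, 3.3090+1.4001i, 3.3090-1.4001i, 2.1910-4.3920i]

Computing element-wise:
Z[0] = 1·(-1) + 1·(4) = 3
Z[1] = 1·(3.0451-2.0409i) + 1·(2.1910+4.3920i) = 5.2361+2.3511i
Z[2] = 1·(-2.5451-5.2043i) + 1·(3.3090+1.4001i) = 0.7639-3.8042i
Z[3] = 1·(-2.5451+5.2043i) + 1·(3.3090-1.4001i) = 0.7639+3.8042i
Z[4] = 1·(3.0451+2.0409i) + 1·(2.1910-4.3920i) = 5.2361-2.3511i

DFT(1x + 1y) = 1·X + 1·Y = [3, 5.2361+2.3511i, 0.7639-3.8042i, 0.7639+3.8042i, 5.2361-2.3511i]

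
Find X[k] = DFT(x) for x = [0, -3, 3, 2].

X[k] = Σ(n=0 to 3) x[n] · ω_4^(nk)
where ω_4 = e^(-2πi/4)

Computing each X[k]:
X[0] = 2
X[1] = -3+5i
X[2] = 4
X[3] = -3-5i

X = [2, -3+5i, 4, -3-5i]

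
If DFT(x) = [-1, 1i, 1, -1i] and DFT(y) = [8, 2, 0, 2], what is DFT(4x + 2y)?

By linearity: DFT(4x + 2y) = 4·DFT(x) + 2·DFT(y)
= 4·[-1, 1i, 1, -1i] + 2·[8, 2, 0, 2]

Computing element-wise:
Z[0] = 4·(-1) + 2·(8) = 12
Z[1] = 4·(1i) + 2·(2) = 4+4i
Z[2] = 4·(1) + 2·(0) = 4
Z[3] = 4·(-1i) + 2·(2) = 4-4i

DFT(4x + 2y) = 4·X + 2·Y = [12, 4+4i, 4, 4-4i]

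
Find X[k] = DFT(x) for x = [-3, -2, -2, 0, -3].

X[k] = Σ(n=0 to 4) x[n] · ω_5^(nk)
where ω_5 = e^(-2πi/5)

Computing each X[k]:
X[0] = -10
X[1] = -2.9271+0.2245i
X[2] = 0.4271-2.4899i
X[3] = 0.4271+2.4899i
X[4] = -2.9271-0.2245i

X = [-10, -2.9271+0.2245i, 0.4271-2.4899i, 0.4271+2.4899i, -2.9271-0.2245i]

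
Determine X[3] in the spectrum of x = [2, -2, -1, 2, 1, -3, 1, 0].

X[3] = Σ(n=0 to 7) x[n] · ω_8^(3n) where ω_8 = e^(-2πi/8)
= (2)·ω_8^0 + (-2)·ω_8^3 + (-1)·ω_8^6 + (2)·ω_8^9 + (1)·ω_8^12 + (-3)·ω_8^15 + (1)·ω_8^18 + (0)·ω_8^21

X[3] = 1.7071-4.1213i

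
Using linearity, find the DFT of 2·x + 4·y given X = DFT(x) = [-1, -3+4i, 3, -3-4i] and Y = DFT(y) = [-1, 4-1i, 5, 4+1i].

By linearity: DFT(2x + 4y) = 2·DFT(x) + 4·DFT(y)
= 2·[-1, -3+4i, 3, -3-4i] + 4·[-1, 4-1i, 5, 4+1i]

Computing element-wise:
Z[0] = 2·(-1) + 4·(-1) = -6
Z[1] = 2·(-3+4i) + 4·(4-1i) = 10+4i
Z[2] = 2·(3) + 4·(5) = 26
Z[3] = 2·(-3-4i) + 4·(4+1i) = 10-4i

DFT(2x + 4y) = 2·X + 4·Y = [-6, 10+4i, 26, 10-4i]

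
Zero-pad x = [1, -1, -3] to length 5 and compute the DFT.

Original 3-point DFT: [-3, 3.0000-1.7321i, 3.0000+1.7321i]
Zero-padded 5-point DFT provides frequency interpolation.

DFT_5([x, 0, ...]) = [-3, 3.1180+2.7144i, 0.8820-2.2654i, 0.8820+2.2654i, 3.1180-2.7144i]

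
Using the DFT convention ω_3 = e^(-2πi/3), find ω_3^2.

ω_3^2 = e^(-2πi·2/3)
= cos(-2π·2/3) + i·sin(-2π·2/3)
= cos(-4π/3) + i·sin(-4π/3)

ω_3^2 = cos(-4π/3) + i·sin(-4π/3) = -0.5000+0.8660i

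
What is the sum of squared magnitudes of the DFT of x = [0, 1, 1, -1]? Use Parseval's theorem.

Parseval: Σ|x[n]|² = (1/N)Σ|X[k]|², so Σ|X[k]|² = N·Σ|x[n]|² = 4·3.0000

Σ|X[k]|² = N·Σ|x[n]|² = 4·3.0000 = 12.0000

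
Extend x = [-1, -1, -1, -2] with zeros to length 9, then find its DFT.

Original 4-point DFT: [-5, -1i, 1, 1i]
Zero-padded 9-point DFT provides frequency interpolation.

DFT_9([x, 0, ...]) = [-5, -0.9397+3.3596i, 0.7660-0.4052i, -2, 0.1736+1.4313i, 0.1736-1.4313i, -2, 0.7660+0.4052i, -0.9397-3.3596i]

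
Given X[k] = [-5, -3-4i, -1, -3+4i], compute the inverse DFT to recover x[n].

x[n] = (1/4) Σ(k=0 to 3) X[k] · e^(2πikn/4)

Computing each x[n]:
x[0] = -3
x[1] = 1
x[2] = 0
x[3] = -3

x = [-3, 1, 0, -3]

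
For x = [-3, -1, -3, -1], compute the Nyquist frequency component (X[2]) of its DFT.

X[2] = Σ(n=0 to 3) x[n] · ω_4^(2n) where ω_4 = e^(-2πi/4)
= (-3)·ω_4^0 + (-1)·ω_4^2 + (-3)·ω_4^4 + (-1)·ω_4^6

X[2] = -4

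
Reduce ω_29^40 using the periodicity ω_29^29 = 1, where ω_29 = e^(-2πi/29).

Since ω_29^29 = 1, powers reduce modulo 29.
40 mod 29 = 11
So ω_29^40 = ω_29^11 = e^(-2πi·11/29)

ω_29^40 = ω_29^11 = -0.7260-0.6877i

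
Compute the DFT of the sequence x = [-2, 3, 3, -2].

X[k] = Σ(n=0 to 3) x[n] · ω_4^(nk)
where ω_4 = e^(-2πi/4)

Computing each X[k]:
X[0] = 2
X[1] = -5-5i
X[2] = 0
X[3] = -5+5i

X = [2, -5-5i, 0, -5+5i]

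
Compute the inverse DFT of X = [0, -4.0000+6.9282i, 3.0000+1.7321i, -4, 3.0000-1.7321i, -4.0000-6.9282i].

x[n] = (1/6) Σ(k=0 to 5) X[k] · e^(2πikn/6)

Computing each x[n]:
x[0] = -1
x[1] = -3
x[2] = -2
x[3] = 3
x[4] = 1
x[5] = 2

x = [-1, -3, -2, 3, 1, 2]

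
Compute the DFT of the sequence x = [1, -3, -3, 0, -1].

X[k] = Σ(n=0 to 4) x[n] · ω_5^(nk)
where ω_5 = e^(-2πi/5)

Computing each X[k]:
X[0] = -6
X[1] = 2.1910+3.6655i
X[2] = 3.3090-1.6776i
X[3] = 3.3090+1.6776i
X[4] = 2.1910-3.6655i

X = [-6, 2.1910+3.6655i, 3.3090-1.6776i, 3.3090+1.6776i, 2.1910-3.6655i]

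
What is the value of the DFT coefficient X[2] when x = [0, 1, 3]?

X[2] = Σ(n=0 to 2) x[n] · ω_3^(2n) where ω_3 = e^(-2πi/3)
= (0)·ω_3^0 + (1)·ω_3^2 + (3)·ω_3^4

X[2] = -2.0000-1.7321i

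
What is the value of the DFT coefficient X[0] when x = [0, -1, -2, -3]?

X[0] = Σ(n=0 to 3) x[n] · ω_4^0 = Σ x[n]
= (0) + (-1) + (-2) + (-3)

X[0] = -6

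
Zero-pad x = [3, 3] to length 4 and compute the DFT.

Original 2-point DFT: [6, 0]
Zero-padded 4-point DFT provides frequency interpolation.

DFT_4([x, 0, ...]) = [6, 3-3i, 0, 3+3i]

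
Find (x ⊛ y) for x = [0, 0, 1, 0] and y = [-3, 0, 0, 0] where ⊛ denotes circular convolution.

(x ⊛ y)[n] = Σ(m=0 to 3) x[m] · y[(n-m) mod 4]

Computing each output sample:
(x ⊛ y)[0] = 0
(x ⊛ y)[1] = 0
(x ⊛ y)[2] = -3
(x ⊛ y)[3] = 0

x ⊛ y = [0, 0, -3, 0]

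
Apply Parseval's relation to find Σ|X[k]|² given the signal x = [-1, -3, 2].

Parseval: Σ|x[n]|² = (1/N)Σ|X[k]|², so Σ|X[k]|² = N·Σ|x[n]|² = 3·14.0000

Σ|X[k]|² = N·Σ|x[n]|² = 3·14.0000 = 42.0000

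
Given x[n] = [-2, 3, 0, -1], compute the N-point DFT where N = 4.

X[k] = Σ(n=0 to 3) x[n] · ω_4^(nk)
where ω_4 = e^(-2πi/4)

Computing each X[k]:
X[0] = 0
X[1] = -2-4i
X[2] = -4
X[3] = -2+4i

X = [0, -2-4i, -4, -2+4i]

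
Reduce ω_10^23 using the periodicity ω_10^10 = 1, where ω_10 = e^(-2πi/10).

Since ω_10^10 = 1, powers reduce modulo 10.
23 mod 10 = 3
So ω_10^23 = ω_10^3 = e^(-2πi·3/10)

ω_10^23 = ω_10^3 = -0.3090-0.9511i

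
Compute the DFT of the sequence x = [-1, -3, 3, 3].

X[k] = Σ(n=0 to 3) x[n] · ω_4^(nk)
where ω_4 = e^(-2πi/4)

Computing each X[k]:
X[0] = 2
X[1] = -4+6i
X[2] = 2
X[3] = -4-6i

X = [2, -4+6i, 2, -4-6i]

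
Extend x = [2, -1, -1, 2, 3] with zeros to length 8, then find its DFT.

Original 5-point DFT: [5, 1.8090+5.5676i, 0.6910-0.5020i, 0.6910+0.5020i, 1.8090-5.5676i]
Zero-padded 8-point DFT provides frequency interpolation.

DFT_8([x, 0, ...]) = [5, -3.1213+0.2929i, 6+3i, 1.1213-1.7071i, 3, 1.1213+1.7071i, 6-3i, -3.1213-0.2929i]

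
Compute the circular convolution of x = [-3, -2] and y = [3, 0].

(x ⊛ y)[n] = Σ(m=0 to 1) x[m] · y[(n-m) mod 2]

Computing each output sample:
(x ⊛ y)[0] = -9
(x ⊛ y)[1] = -6

x ⊛ y = [-9, -6]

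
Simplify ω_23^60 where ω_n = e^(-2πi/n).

Since ω_23^23 = 1, powers reduce modulo 23.
60 mod 23 = 14
So ω_23^60 = ω_23^14 = e^(-2πi·14/23)

ω_23^60 = ω_23^14 = -0.7757+0.6311i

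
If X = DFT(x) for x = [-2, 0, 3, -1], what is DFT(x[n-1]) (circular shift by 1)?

Time shift by 1: X_shifted[k] = ω_4^(1k) · X[k]
Shifted x = [-1, -2, 0, 3]

DFT(x[n-1]) = [0, -1+5i, -2, -1-5i]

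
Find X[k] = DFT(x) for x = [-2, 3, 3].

X[k] = Σ(n=0 to 2) x[n] · ω_3^(nk)
where ω_3 = e^(-2πi/3)

Computing each X[k]:
X[0] = 4
X[1] = -5
X[2] = -5

X = [4, -5, -5]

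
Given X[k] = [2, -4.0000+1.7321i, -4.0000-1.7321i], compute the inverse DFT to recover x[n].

x[n] = (1/3) Σ(k=0 to 2) X[k] · e^(2πikn/3)

Computing each x[n]:
x[0] = -2
x[1] = 1
x[2] = 3

x = [-2, 1, 3]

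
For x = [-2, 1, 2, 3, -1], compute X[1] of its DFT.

X[1] = Σ(n=0 to 4) x[n] · ω_5^(1n) where ω_5 = e^(-2πi/5)
= (-2)·ω_5^0 + (1)·ω_5^1 + (2)·ω_5^2 + (3)·ω_5^3 + (-1)·ω_5^4

X[1] = -6.0451-1.3143i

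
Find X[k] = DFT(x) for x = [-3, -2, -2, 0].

X[k] = Σ(n=0 to 3) x[n] · ω_4^(nk)
where ω_4 = e^(-2πi/4)

Computing each X[k]:
X[0] = -7
X[1] = -1+2i
X[2] = -3
X[3] = -1-2i

X = [-7, -1+2i, -3, -1-2i]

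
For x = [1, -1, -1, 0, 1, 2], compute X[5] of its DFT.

X[5] = Σ(n=0 to 5) x[n] · ω_6^(5n) where ω_6 = e^(-2πi/6)
= (1)·ω_6^0 + (-1)·ω_6^5 + (-1)·ω_6^10 + (0)·ω_6^15 + (1)·ω_6^20 + (2)·ω_6^25

X[5] = 1.5000-4.3301i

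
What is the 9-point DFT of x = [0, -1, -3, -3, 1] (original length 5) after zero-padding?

Original 5-point DFT: [-6, 4.8541+1.9021i, -1.8541+1.1756i, -1.8541-1.1756i, 4.8541-1.9021i]
Zero-padded 9-point DFT provides frequency interpolation.

DFT_9([x, 0, ...]) = [-6, -0.7267+5.8533i, 4.9115+0.0556i, -1.5000-2.5981i, 0.3152+1.9965i, 0.3152-1.9965i, -1.5000+2.5981i, 4.9115-0.0556i, -0.7267-5.8533i]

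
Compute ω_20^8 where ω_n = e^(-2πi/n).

ω_20^8 = e^(-2πi·8/20)
= cos(-2π·8/20) + i·sin(-2π·8/20)
= cos(-16π/20) + i·sin(-16π/20)

ω_20^8 = cos(-16π/20) + i·sin(-16π/20) = -0.8090-0.5878i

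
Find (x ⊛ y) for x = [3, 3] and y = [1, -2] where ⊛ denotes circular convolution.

(x ⊛ y)[n] = Σ(m=0 to 1) x[m] · y[(n-m) mod 2]

Computing each output sample:
(x ⊛ y)[0] = -3
(x ⊛ y)[1] = -3

x ⊛ y = [-3, -3]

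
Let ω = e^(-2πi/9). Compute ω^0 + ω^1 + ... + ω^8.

Sum of all nth roots of unity equals 0 for n > 1 (geometric series with r ≠ 1).

0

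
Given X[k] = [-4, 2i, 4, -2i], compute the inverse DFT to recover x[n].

x[n] = (1/4) Σ(k=0 to 3) X[k] · e^(2πikn/4)

Computing each x[n]:
x[0] = 0
x[1] = -3
x[2] = 0
x[3] = -1

x = [0, -3, 0, -1]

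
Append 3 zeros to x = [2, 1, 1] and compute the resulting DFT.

Original 3-point DFT: [4, 1, 1]
Zero-padded 6-point DFT provides frequency interpolation.

DFT_6([x, 0, ...]) = [4, 2.0000-1.7321i, 1, 2, 1, 2.0000+1.7321i]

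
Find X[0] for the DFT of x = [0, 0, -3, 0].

X[0] = Σ(n=0 to 3) x[n] · ω_4^0 = Σ x[n]
= (0) + (0) + (-3) + (0)

X[0] = -3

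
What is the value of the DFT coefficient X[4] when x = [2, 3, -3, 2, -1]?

X[4] = Σ(n=0 to 4) x[n] · ω_5^(4n) where ω_5 = e^(-2πi/5)
= (2)·ω_5^0 + (3)·ω_5^4 + (-3)·ω_5^8 + (2)·ω_5^12 + (-1)·ω_5^16

X[4] = 3.4271+0.8653i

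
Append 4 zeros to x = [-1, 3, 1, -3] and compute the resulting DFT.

Original 4-point DFT: [0, -2-6i, 0, -2+6i]
Zero-padded 8-point DFT provides frequency interpolation.

DFT_8([x, 0, ...]) = [0, 3.2426-1.0000i, -2-6i, -5.2426+1.0000i, 0, -5.2426-1.0000i, -2+6i, 3.2426+1.0000i]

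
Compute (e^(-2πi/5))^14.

Since ω_5^5 = 1, powers reduce modulo 5.
14 mod 5 = 4
So ω_5^14 = ω_5^4 = e^(-2πi·4/5)

ω_5^14 = ω_5^4 = 0.3090+0.9511i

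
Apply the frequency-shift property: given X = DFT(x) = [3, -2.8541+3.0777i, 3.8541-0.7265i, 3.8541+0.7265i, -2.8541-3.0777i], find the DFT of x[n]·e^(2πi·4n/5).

Modulation property: DFT(ω_5^(-4n)·x[n]) = X[(k-4) mod 5], so circularly shift X by 4 positions.

X[k-4] = [-2.8541+3.0777i, 3.8541-0.7265i, 3.8541+0.7265i, -2.8541-3.0777i, 3]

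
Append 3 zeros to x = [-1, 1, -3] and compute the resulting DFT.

Original 3-point DFT: [-3, -3.4641i, 3.4641i]
Zero-padded 6-point DFT provides frequency interpolation.

DFT_6([x, 0, ...]) = [-3, 1.0000+1.7321i, -3.4641i, -5, 3.4641i, 1.0000-1.7321i]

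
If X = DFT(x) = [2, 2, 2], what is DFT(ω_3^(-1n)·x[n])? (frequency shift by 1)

Modulation property: DFT(ω_3^(-1n)·x[n]) = X[(k-1) mod 3], so circularly shift X by 1 positions.

X[k-1] = [2, 2, 2]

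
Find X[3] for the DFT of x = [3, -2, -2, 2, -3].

X[3] = Σ(n=0 to 4) x[n] · ω_5^(3n) where ω_5 = e^(-2πi/5)
= (3)·ω_5^0 + (-2)·ω_5^3 + (-2)·ω_5^6 + (2)·ω_5^9 + (-3)·ω_5^12

X[3] = 7.0451+4.3920i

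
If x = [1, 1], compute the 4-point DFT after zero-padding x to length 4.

Original 2-point DFT: [2, 0]
Zero-padded 4-point DFT provides frequency interpolation.

DFT_4([x, 0, ...]) = [2, 1-1i, 0, 1+1i]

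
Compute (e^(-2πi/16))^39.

Since ω_16^16 = 1, powers reduce modulo 16.
39 mod 16 = 7
So ω_16^39 = ω_16^7 = e^(-2πi·7/16)

ω_16^39 = ω_16^7 = -0.9239-0.3827i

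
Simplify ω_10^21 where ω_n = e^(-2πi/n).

Since ω_10^10 = 1, powers reduce modulo 10.
21 mod 10 = 1
So ω_10^21 = ω_10^1 = e^(-2πi·1/10)

ω_10^21 = ω_10^1 = 0.8090-0.5878i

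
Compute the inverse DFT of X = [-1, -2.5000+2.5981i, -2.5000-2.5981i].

x[n] = (1/3) Σ(k=0 to 2) X[k] · e^(2πikn/3)

Computing each x[n]:
x[0] = -2
x[1] = -1
x[2] = 2

x = [-2, -1, 2]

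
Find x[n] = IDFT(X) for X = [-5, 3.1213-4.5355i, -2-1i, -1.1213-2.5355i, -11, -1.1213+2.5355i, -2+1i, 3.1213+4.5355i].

x[n] = (1/8) Σ(k=0 to 7) X[k] · e^(2πikn/8)

Computing each x[n]:
x[0] = -2
x[1] = 3
x[2] = -1
x[3] = 1
x[4] = -3
x[5] = -1
x[6] = -2
x[7] = 0

x = [-2, 3, -1, 1, -3, -1, -2, 0]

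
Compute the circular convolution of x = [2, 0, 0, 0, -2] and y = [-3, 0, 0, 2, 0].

(x ⊛ y)[n] = Σ(m=0 to 4) x[m] · y[(n-m) mod 5]

Computing each output sample:
(x ⊛ y)[0] = -6
(x ⊛ y)[1] = 0
(x ⊛ y)[2] = -4
(x ⊛ y)[3] = 4
(x ⊛ y)[4] = 6

x ⊛ y = [-6, 0, -4, 4, 6]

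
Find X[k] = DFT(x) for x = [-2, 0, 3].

X[k] = Σ(n=0 to 2) x[n] · ω_3^(nk)
where ω_3 = e^(-2πi/3)

Computing each X[k]:
X[0] = 1
X[1] = -3.5000+2.5981i
X[2] = -3.5000-2.5981i

X = [1, -3.5000+2.5981i, -3.5000-2.5981i]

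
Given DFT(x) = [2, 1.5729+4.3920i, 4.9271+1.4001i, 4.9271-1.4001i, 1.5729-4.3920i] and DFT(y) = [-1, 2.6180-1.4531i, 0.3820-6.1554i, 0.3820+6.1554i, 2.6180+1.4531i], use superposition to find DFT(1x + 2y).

By linearity: DFT(1x + 2y) = 1·DFT(x) + 2·DFT(y)
= 1·[2, 1.5729+4.3920i, 4.9271+1.4001i, 4.9271-1.4001i, 1.5729-4.3920i] + 2·[-1, 2.6180-1.4531i, 0.3820-6.1554i, 0.3820+6.1554i, 2.6180+1.4531i]

Computing element-wise:
Z[0] = 1·(2) + 2·(-1) = 0
Z[1] = 1·(1.5729+4.3920i) + 2·(2.6180-1.4531i) = 6.8089+1.4858i
Z[2] = 1·(4.9271+1.4001i) + 2·(0.3820-6.1554i) = 5.6911-10.9107i
Z[3] = 1·(4.9271-1.4001i) + 2·(0.3820+6.1554i) = 5.6911+10.9107i
Z[4] = 1·(1.5729-4.3920i) + 2·(2.6180+1.4531i) = 6.8089-1.4858i

DFT(1x + 2y) = 1·X + 2·Y = [0, 6.8089+1.4858i, 5.6911-10.9107i, 5.6911+10.9107i, 6.8089-1.4858i]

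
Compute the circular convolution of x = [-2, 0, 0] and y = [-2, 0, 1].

(x ⊛ y)[n] = Σ(m=0 to 2) x[m] · y[(n-m) mod 3]

Computing each output sample:
(x ⊛ y)[0] = 4
(x ⊛ y)[1] = 0
(x ⊛ y)[2] = -2

x ⊛ y = [4, 0, -2]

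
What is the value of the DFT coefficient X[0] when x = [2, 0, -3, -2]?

X[0] = Σ(n=0 to 3) x[n] · ω_4^0 = Σ x[n]
= (2) + (0) + (-3) + (-2)

X[0] = -3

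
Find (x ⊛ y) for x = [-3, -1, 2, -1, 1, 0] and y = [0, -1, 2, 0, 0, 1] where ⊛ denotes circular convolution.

(x ⊛ y)[n] = Σ(m=0 to 5) x[m] · y[(n-m) mod 6]

Computing each output sample:
(x ⊛ y)[0] = 1
(x ⊛ y)[1] = 5
(x ⊛ y)[2] = -6
(x ⊛ y)[3] = -3
(x ⊛ y)[4] = 5
(x ⊛ y)[5] = -6

x ⊛ y = [1, 5, -6, -3, 5, -6]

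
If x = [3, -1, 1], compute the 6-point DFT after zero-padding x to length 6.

Original 3-point DFT: [3, 3.0000+1.7321i, 3.0000-1.7321i]
Zero-padded 6-point DFT provides frequency interpolation.

DFT_6([x, 0, ...]) = [3, 2, 3.0000+1.7321i, 5, 3.0000-1.7321i, 2]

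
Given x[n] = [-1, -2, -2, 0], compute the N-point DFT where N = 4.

X[k] = Σ(n=0 to 3) x[n] · ω_4^(nk)
where ω_4 = e^(-2πi/4)

Computing each X[k]:
X[0] = -5
X[1] = 1+2i
X[2] = -1
X[3] = 1-2i

X = [-5, 1+2i, -1, 1-2i]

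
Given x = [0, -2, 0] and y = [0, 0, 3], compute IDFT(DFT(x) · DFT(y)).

(x ⊛ y)[n] = Σ(m=0 to 2) x[m] · y[(n-m) mod 3]

Computing each output sample:
(x ⊛ y)[0] = -6
(x ⊛ y)[1] = 0
(x ⊛ y)[2] = 0

x ⊛ y = [-6, 0, 0]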